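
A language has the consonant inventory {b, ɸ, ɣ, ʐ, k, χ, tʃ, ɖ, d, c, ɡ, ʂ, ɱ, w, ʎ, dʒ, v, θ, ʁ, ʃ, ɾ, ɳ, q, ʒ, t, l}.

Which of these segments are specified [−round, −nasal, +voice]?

b, ɣ, ʐ, ɖ, d, ɡ, ʎ, dʒ, v, ʁ, ɾ, ʒ, l

Eliminate segments failing any feature: /ɸ, k, χ, tʃ, c, ʂ, θ, ʃ, q, t/ are [−voice]; /ɱ, ɳ/ are [+nasal]; /w/ is [+round]. The remaining /b, ɣ, ʐ, ɖ, d, ɡ, ʎ, dʒ, v, ʁ, ɾ, ʒ, l/ satisfy [−round], [−nasal], [+voice].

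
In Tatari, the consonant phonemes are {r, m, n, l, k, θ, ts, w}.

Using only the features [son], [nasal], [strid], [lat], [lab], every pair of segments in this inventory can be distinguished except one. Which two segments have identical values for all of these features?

k, θ

Both /k/ and /θ/ are [−sonorant], [−nasal], [−strident], [−lateral], [−labial]. Since the list omits [continuant], [coronal] and [dorsal] — which do distinguish the voiceless velar stop from the voiceless dental fricative — this pair collapses; all other pairs remain distinct.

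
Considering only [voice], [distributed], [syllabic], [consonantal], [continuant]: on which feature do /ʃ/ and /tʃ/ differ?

The two segments share [-voice], [+distributed], [-syllabic], [+consonantal]. The only feature from the list on which they differ: /ʃ/ is [+continuant] while /tʃ/ is [-continuant].

[continuant]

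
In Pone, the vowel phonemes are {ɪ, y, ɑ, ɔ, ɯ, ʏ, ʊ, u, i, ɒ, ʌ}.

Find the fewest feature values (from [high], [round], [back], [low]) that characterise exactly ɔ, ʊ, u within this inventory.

The class [−low], [+back], [+round] has exactly /ɔ, ʊ, u/ as its extension in this inventory. No smaller conjunction from the listed features achieves this: [+back, +round] alone would also admit /ɒ/; [−low, +round] alone would also admit /y, ʏ/; [−low, +back] alone would also admit /ɯ, ʌ/; and checking the remaining two-feature bundles turns up none with this extension.

[−low, +back, +round]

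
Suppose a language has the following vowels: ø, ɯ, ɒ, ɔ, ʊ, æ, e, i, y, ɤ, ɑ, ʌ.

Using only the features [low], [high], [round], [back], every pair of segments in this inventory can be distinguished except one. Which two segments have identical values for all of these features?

On the given features, /ʌ/ and /ɤ/ have an identical profile: [−low], [−high], [−round], [+back]. No other two segments in the inventory coincide on all 4 features. (They do differ in [tense], which is not among the given features.)

ʌ, ɤ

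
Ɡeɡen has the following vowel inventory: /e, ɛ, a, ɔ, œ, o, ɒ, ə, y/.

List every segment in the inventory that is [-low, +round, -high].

Checking each segment against [-low], [+round], [-high]: /ɔ/ (mid back rounded lax vowel), /œ/ (mid front rounded lax vowel), /o/ (mid back rounded tense vowel) satisfy every feature; every other segment in the inventory fails at least one.

ɔ, œ, o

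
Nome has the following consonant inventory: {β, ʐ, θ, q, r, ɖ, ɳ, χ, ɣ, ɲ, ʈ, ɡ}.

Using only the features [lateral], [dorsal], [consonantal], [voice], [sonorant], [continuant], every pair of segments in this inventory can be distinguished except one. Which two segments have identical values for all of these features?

ʐ, β

On the given features, /ʐ/ and /β/ have an identical profile: [−lateral], [−dorsal], [+consonantal], [+voice], [−sonorant], [+continuant]. No other two segments in the inventory coincide on all 6 features. (They do differ in [strident], [labial] and [coronal], which are not among the given features.)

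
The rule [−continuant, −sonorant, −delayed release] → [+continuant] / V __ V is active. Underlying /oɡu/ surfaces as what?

Only /ɡ/ occurs between two vowels (/o/ __ /u/) and matches the structural description. It is a voiced velar stop, so [−continuant, −sonorant, −delayed release] holds; changing it to [+continuant] with all other features held fixed yields /ɣ/ (voiced velar fricative). No other segment meets both the structural description and the environment, so the output is [oɣu].

[oɣu]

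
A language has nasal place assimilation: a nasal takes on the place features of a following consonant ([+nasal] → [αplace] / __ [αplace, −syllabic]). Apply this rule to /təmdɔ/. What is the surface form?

The only nasal preceding a consonant is /m/ before /d/. /d/ is [+coronal], so /m/ → /n/, giving [təndɔ].

[təndɔ]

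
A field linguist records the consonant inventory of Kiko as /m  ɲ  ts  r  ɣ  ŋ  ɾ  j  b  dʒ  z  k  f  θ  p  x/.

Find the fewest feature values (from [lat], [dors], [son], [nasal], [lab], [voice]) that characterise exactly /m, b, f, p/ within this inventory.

[+lab]

The target set is precisely the extension of [+labial] in this inventory.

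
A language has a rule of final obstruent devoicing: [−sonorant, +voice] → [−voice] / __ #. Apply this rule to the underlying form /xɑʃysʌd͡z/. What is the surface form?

Only the final segment /d͡z/ is both word-final and matches the structural description. It is a voiced alveolar affricate, so [−sonorant, +voice] holds; changing it to [−voice] with all other features held fixed yields /t͡s/ (voiceless alveolar affricate). No other segment meets both the structural description and the environment, so the output is [xɑʃysʌt͡s].

[xɑʃysʌt͡s]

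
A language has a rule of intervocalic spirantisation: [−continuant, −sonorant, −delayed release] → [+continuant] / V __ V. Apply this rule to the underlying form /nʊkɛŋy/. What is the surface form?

The only segment in the rule's environment that also matches [−continuant, −sonorant, −delayed release] is /k/. Applying [+continuant] turns the voiceless velar stop into /x/ (voiceless velar fricative), giving [nʊxɛŋy].

[nʊxɛŋy]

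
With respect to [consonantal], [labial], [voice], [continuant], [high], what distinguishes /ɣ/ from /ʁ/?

[high]

/ɣ/ (voiced velar fricative) and /ʁ/ (voiced uvular fricative) agree on [+consonantal], [−labial], [+voice], [+continuant]. They differ on [high] (/ɣ/ [+], /ʁ/ [−]).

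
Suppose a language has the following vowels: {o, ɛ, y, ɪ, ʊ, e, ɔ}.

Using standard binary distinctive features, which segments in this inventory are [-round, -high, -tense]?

ɛ

Checking each segment against [-round], [-high], [-tense]: /ɛ/ (mid front unrounded lax vowel) satisfies every feature; every other segment in the inventory fails at least one.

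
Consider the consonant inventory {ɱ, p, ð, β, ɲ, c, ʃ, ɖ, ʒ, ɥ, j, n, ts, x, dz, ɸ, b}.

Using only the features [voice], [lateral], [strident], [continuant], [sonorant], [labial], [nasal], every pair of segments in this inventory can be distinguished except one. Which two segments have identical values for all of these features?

ɲ, n

Both /ɲ/ and /n/ are [+voice], [−lateral], [−strident], [−continuant], [+sonorant], [−labial], [+nasal]. Since the list omits [dorsal] — which does distinguish the palatal nasal from the alveolar nasal — this pair collapses; all other pairs remain distinct.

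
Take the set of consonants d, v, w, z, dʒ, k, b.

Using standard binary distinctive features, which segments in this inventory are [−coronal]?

v, w, k, b

The feature [coronal] marks segments articulated with the tongue front (tip or blade). In this inventory /v, w, k, b/ lack that property, so they are [−coronal]; /d, z, dʒ/ are [+coronal].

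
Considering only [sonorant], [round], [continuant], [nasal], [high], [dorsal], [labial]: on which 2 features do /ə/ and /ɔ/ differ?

/ə/ (mid central vowel (schwa)) and /ɔ/ (mid back rounded lax vowel) agree on [+sonorant], [+continuant], [-nasal], [-high], [+dorsal]. They differ on [labial] (/ə/ [-], /ɔ/ [+]), [round] (/ə/ [-], /ɔ/ [+]).

[labial], [round]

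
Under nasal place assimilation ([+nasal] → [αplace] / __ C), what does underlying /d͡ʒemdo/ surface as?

[d͡ʒendo]

In /d͡ʒemdo/, the nasal /m/ precedes /d/, which is [+coronal]. The nasal assimilates in place, becoming the [+coronal] nasal /n/. The surface form is [d͡ʒendo].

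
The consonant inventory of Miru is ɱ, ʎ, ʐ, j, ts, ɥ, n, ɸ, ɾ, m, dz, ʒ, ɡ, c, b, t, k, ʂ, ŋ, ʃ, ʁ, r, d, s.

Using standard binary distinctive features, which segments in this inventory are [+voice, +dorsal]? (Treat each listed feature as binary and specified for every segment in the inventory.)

Checking each segment against [+voice], [+dorsal]: /ʎ/ (palatal lateral approximant), /j/ (palatal glide), /ɥ/ (labial-palatal glide), /ɡ/ (voiced velar stop), /ŋ/ (velar nasal), /ʁ/ (voiced uvular fricative) satisfy every feature; every other segment in the inventory fails at least one.

ʎ, j, ɥ, ɡ, ŋ, ʁ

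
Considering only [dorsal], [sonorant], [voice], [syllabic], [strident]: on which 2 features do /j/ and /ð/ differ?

[sonorant], [dorsal]

/j/ is the palatal glide and /ð/ is the voiced dental fricative. Both are [+voice], [-syllabic], [-strident]. /j/ is [+sonorant] while /ð/ is [-sonorant]; /j/ is [+dorsal] while /ð/ is [-dorsal], so the distinguishing features are [sonorant], [dorsal].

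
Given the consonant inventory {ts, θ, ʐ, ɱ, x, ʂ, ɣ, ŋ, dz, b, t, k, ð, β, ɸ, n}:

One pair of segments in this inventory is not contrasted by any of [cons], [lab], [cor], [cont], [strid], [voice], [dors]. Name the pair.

ɱ, b

On the given features, /ɱ/ and /b/ have an identical profile: [+consonantal], [+labial], [-coronal], [-continuant], [-strident], [+voice], [-dorsal]. No other two segments in the inventory coincide on all 7 features. (They do differ in [sonorant] and [nasal], which are not among the given features.)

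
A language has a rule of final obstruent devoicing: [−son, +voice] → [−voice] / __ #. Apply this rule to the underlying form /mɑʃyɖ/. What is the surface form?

[mɑʃyʈ]

Only the final segment /ɖ/ is both word-final and matches the structural description. It is a voiced retroflex stop, so [−son, +voice] holds; changing it to [−voice] with all other features held fixed yields /ʈ/ (voiceless retroflex stop). No other segment meets both the structural description and the environment, so the output is [mɑʃyʈ].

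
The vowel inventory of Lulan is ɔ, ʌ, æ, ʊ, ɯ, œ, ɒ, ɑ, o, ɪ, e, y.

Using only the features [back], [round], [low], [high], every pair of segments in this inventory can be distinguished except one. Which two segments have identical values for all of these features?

ɔ, o

On the given features, /ɔ/ and /o/ have an identical profile: [+back], [+round], [-low], [-high]. No other two segments in the inventory coincide on all 4 features. (They do differ in [tense], which is not among the given features.)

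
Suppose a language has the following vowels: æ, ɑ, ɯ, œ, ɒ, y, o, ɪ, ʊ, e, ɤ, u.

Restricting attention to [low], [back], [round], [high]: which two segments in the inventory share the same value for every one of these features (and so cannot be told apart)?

ʊ, u

On the given features, /ʊ/ and /u/ have an identical profile: [−low], [+back], [+round], [+high]. No other two segments in the inventory coincide on all 4 features. (They do differ in [tense], which is not among the given features.)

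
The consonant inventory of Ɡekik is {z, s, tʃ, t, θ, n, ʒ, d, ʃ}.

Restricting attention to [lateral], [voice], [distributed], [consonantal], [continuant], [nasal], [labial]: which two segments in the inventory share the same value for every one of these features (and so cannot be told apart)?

On the given features, /θ/ and /ʃ/ have an identical profile: [−lateral], [−voice], [+distributed], [+consonantal], [+continuant], [−nasal], [−labial]. No other two segments in the inventory coincide on all 7 features. (They do differ in [strident] and [anterior], which are not among the given features.)

θ, ʃ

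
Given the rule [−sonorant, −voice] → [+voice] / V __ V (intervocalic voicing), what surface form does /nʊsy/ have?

/s/ satisfies [−sonorant, −voice] and sits in V __ V. The [+voice] counterpart of the voiceless alveolar fricative is /z/. Other segments in /nʊsy/ either fail the structural description or are not in the environment, so the surface form is [nʊzy].

[nʊzy]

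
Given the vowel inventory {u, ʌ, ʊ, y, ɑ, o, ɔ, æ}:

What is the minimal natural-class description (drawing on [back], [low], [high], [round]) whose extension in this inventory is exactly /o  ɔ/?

[−high, +round]

/o, ɔ/ are all [−high], [+round], and no other segment in the inventory matches both values. Dropping any one of them over-generates: [+round] alone would also admit /u, ʊ, y/; [−high] alone would also admit /ʌ, ɑ, æ/. No other single listed feature picks out exactly this set either, so fewer than two features will not do.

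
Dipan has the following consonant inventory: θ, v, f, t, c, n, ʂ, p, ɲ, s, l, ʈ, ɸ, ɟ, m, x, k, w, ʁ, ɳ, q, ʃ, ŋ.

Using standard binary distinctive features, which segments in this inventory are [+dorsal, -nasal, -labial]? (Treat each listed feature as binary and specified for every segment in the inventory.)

Checking each segment against [+dorsal], [-nasal], [-labial]: /c/ (voiceless palatal stop), /ɟ/ (voiced palatal stop), /x/ (voiceless velar fricative), /k/ (voiceless velar stop), /ʁ/ (voiced uvular fricative), /q/ (voiceless uvular stop) satisfy every feature; every other segment in the inventory fails at least one.

c, ɟ, x, k, ʁ, q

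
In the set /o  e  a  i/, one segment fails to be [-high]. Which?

i

Every segment except /i/ is [-high]. /i/ (high front unrounded tense vowel) is [+high], so it is the exception.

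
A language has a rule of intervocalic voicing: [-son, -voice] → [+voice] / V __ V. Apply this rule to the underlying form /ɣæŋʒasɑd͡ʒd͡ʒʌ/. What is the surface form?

The only segment in the rule's environment that also matches [-son, -voice] is /s/. Applying [+voice] turns the voiceless alveolar fricative into /z/ (voiced alveolar fricative), giving [ɣæŋʒazɑd͡ʒd͡ʒʌ].

[ɣæŋʒazɑd͡ʒd͡ʒʌ]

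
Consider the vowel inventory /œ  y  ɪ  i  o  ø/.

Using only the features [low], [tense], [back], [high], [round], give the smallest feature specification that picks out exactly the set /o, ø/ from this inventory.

[−high, +tense]

/o, ø/ are all [−high], [+tense], and no other segment in the inventory matches both values. Dropping any one of them over-generates: [+tense] alone would also admit /y, i/; [−high] alone would also admit /œ/. No other single listed feature picks out exactly this set either, so fewer than two features will not do.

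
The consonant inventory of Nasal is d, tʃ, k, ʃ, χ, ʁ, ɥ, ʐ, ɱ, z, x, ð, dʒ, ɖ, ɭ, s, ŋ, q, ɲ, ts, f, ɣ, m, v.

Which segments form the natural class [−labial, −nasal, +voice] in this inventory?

d, ʁ, ʐ, z, ð, dʒ, ɖ, ɭ, ɣ

Checking each segment against [−labial], [−nasal], [+voice]: /d/ (voiced alveolar stop), /ʁ/ (voiced uvular fricative), /ʐ/ (voiced retroflex fricative), /z/ (voiced alveolar fricative), /ð/ (voiced dental fricative), /dʒ/ (voiced postalveolar affricate), among others, satisfy every feature; every other segment in the inventory fails at least one.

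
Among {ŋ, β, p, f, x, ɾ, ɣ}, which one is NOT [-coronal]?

ɾ

Every segment except /ɾ/ is [-coronal]. /ɾ/ (alveolar tap) is [+coronal], so it is the exception.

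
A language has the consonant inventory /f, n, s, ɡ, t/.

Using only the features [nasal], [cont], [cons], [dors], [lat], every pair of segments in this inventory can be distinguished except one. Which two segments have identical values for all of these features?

Both /f/ and /s/ are [−nasal], [+continuant], [+consonantal], [−dorsal], [−lateral]. Since the list omits [labial] and [coronal] — which do distinguish the voiceless labiodental fricative from the voiceless alveolar fricative — this pair collapses; all other pairs remain distinct.

f, s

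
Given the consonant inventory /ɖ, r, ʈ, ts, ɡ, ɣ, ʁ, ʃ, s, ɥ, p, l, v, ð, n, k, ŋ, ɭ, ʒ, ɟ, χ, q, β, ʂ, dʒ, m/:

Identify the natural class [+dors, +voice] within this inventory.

ɡ, ɣ, ʁ, ɥ, ŋ, ɟ

Eliminate segments failing any feature: /ɖ, r, ʈ, ts, ʃ, s, p, l, v, ð, n, ɭ, ʒ, β, ʂ, dʒ, m/ are [−dorsal]; /k, χ, q/ are [−voice]. The remaining /ɡ, ɣ, ʁ, ɥ, ŋ, ɟ/ satisfy [+dorsal], [+voice].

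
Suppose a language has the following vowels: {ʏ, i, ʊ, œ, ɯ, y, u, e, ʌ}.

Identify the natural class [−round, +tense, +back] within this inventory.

ɯ

Among the inventory, the [−round] segments are /i, ɯ, e, ʌ/.
Of those, [+tense] gives /i, ɯ, e/.
Of those, [+back] leaves /ɯ/.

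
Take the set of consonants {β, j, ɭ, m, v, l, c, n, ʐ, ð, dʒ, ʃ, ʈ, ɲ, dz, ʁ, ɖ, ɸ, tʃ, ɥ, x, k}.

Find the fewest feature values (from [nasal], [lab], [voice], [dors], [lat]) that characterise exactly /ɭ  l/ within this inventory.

/ɭ, l/ are exactly the [+lateral] segments in the inventory, so a single feature suffices.

[+lat]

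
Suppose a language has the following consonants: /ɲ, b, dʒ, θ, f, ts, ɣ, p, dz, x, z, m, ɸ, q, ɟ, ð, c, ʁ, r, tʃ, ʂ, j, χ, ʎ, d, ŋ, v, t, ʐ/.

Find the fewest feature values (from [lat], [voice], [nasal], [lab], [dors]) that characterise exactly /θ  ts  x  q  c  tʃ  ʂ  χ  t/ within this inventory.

Every target segment is [-voice], [-labial]; each remaining inventory member fails at least one of these. Each conjunct is needed — [-labial] alone would also admit /ɲ, dʒ, ɣ, dz, …/; [-voice] alone would also admit /f, p, ɸ/ — and no other single listed feature has exactly this extension, so two is the minimum.

[-voice, -lab]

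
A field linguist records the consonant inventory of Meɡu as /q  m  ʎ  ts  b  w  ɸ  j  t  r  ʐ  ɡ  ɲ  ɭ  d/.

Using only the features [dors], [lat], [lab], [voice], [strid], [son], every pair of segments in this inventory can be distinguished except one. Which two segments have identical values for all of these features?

On the given features, /j/ and /ɲ/ have an identical profile: [+dorsal], [−lateral], [−labial], [+voice], [−strident], [+sonorant]. No other two segments in the inventory coincide on all 6 features. (They do differ in [nasal] and [continuant], which are not among the given features.)

j, ɲ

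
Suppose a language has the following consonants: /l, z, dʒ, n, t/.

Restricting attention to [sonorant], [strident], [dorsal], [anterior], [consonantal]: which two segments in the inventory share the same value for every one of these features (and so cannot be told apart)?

On the given features, /n/ and /l/ have an identical profile: [+sonorant], [−strident], [−dorsal], [+anterior], [+consonantal]. No other two segments in the inventory coincide on all 5 features. (They do differ in [nasal] and [lateral], which are not among the given features.)

n, l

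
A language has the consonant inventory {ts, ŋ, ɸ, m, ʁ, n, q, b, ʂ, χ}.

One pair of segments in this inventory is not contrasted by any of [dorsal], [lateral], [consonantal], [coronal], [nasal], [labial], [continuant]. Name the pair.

/χ/ (voiceless uvular fricative) and /ʁ/ (voiced uvular fricative) are both [+dorsal], [−lateral], [+consonantal], [−coronal], [−nasal], [−labial], [+continuant], so none of the listed features separates them. (They do differ in [voice], which is not among the given features.) Every other pair in the inventory differs on at least one listed feature.

χ, ʁ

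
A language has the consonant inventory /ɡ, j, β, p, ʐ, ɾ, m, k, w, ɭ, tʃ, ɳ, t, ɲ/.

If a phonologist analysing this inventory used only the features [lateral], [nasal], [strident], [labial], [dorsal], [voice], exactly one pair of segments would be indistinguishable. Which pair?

ɡ, j

Both /ɡ/ and /j/ are [−lateral], [−nasal], [−strident], [−labial], [+dorsal], [+voice]. Since the list omits [sonorant], [continuant] and [back] — which do distinguish the voiced velar stop from the palatal glide — this pair collapses; all other pairs remain distinct.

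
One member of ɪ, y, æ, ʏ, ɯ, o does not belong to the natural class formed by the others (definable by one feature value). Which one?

æ

[low] groups all but one: /o, ɯ, ɪ, y, ʏ/ share [−low] while /æ/ (low front unrounded vowel) alone is [+low]. Removing any other segment would not leave a single-feature class that excludes it.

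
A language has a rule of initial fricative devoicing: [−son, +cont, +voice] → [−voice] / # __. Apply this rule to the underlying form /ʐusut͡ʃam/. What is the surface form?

The only segment in the rule's environment that also matches [−son, +cont, +voice] is /ʐ/. Applying [−voice] turns the voiced retroflex fricative into /ʂ/ (voiceless retroflex fricative), giving [ʂusut͡ʃam].

[ʂusut͡ʃam]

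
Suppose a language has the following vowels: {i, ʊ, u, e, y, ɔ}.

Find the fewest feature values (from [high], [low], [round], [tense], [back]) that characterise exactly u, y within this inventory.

[+round, +tense]

The class [+round], [+tense] has exactly /u, y/ as its extension in this inventory. No smaller conjunction from the listed features achieves this: [+tense] alone would also admit /i, e/; [+round] alone would also admit /ʊ, ɔ/; and checking the remaining single features turns up none with this extension.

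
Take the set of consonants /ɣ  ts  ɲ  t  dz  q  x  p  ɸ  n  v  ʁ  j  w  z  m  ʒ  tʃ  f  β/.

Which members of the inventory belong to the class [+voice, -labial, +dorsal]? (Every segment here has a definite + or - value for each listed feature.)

Eliminate segments failing any feature: /ts, t, q, x, p, ɸ, tʃ, f/ are [-voice]; /dz, n, z, ʒ/ are [-dorsal]; /v, w, m, β/ are [+labial]. The remaining /ɣ, ɲ, ʁ, j/ satisfy [+voice], [-labial], [+dorsal].

ɣ, ɲ, ʁ, j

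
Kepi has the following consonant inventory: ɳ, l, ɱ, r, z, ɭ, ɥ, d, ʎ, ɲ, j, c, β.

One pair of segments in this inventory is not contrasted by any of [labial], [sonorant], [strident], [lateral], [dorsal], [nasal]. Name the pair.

/ɭ/ (retroflex lateral approximant) and /l/ (alveolar lateral approximant) are both [-labial], [+sonorant], [-strident], [+lateral], [-dorsal], [-nasal], so none of the listed features separates them. (They do differ in [anterior], which is not among the given features.) Every other pair in the inventory differs on at least one listed feature.

ɭ, l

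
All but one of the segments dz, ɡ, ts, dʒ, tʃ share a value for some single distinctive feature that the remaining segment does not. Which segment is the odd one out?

/ts, tʃ, dʒ, dz/ are all [+delayed release], but /ɡ/ (voiced velar stop) is [-delayed release]. No other single segment can be removed to leave a set sharing one feature value that the removed segment lacks, so /ɡ/ is the odd one out.

ɡ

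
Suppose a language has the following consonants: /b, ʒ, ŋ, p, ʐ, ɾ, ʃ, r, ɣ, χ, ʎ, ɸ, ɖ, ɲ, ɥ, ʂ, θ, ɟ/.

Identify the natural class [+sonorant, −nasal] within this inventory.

ɾ, r, ʎ, ɥ

Eliminate segments failing any feature: /b, ʒ, p, ʐ, ʃ, ɣ, χ, ɸ, ɖ, ʂ, θ, ɟ/ are [−sonorant]; /ŋ, ɲ/ are [+nasal]. The remaining /ɾ, r, ʎ, ɥ/ satisfy [+sonorant], [−nasal].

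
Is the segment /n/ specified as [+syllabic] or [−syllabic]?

As the alveolar nasal, /n/ is [−syllabic].

[−syllabic]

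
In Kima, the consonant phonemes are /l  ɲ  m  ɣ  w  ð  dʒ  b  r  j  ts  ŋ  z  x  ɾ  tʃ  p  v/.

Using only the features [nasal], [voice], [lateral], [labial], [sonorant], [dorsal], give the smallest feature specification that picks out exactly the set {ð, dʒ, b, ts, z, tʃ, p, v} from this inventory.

/ð, dʒ, b, ts, z, tʃ, p, v/ are all [−sonorant], [−dorsal], and no other segment in the inventory matches both values. Dropping any one of them over-generates: [−dorsal] alone would also admit /l, m, r, ɾ/; [−sonorant] alone would also admit /ɣ, x/. No other single listed feature picks out exactly this set either, so fewer than two features will not do.

[−sonorant, −dorsal]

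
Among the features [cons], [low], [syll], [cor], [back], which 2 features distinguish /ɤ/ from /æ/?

[low], [back]

/ɤ/ is the mid back unrounded tense vowel and /æ/ is the low front unrounded vowel. Both are [−consonantal], [+syllabic], [−coronal]. /ɤ/ is [−low] while /æ/ is [+low]; /ɤ/ is [+back] while /æ/ is [−back], so the distinguishing features are [low], [back].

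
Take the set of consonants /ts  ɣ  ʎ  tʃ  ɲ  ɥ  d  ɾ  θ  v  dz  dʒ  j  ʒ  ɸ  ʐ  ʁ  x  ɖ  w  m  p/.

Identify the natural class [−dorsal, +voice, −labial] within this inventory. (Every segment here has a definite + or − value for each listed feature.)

d, ɾ, dz, dʒ, ʒ, ʐ, ɖ

Among the inventory, the [−dorsal] segments are /ts, tʃ, d, ɾ, θ, v, dz, dʒ, ʒ, ɸ, ʐ, ɖ, m, p/.
Intersecting with [+voice] gives /d, ɾ, v, dz, dʒ, ʒ, ʐ, ɖ, m/.
Among these, [−labial] leaves /d, ɾ, dz, dʒ, ʒ, ʐ, ɖ/.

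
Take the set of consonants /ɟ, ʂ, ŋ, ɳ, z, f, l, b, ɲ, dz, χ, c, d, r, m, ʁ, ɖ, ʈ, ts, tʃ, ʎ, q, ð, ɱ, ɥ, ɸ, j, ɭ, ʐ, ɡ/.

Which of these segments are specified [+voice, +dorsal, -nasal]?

Checking each segment against [+voice], [+dorsal], [-nasal]: /ɟ/ (voiced palatal stop), /ʁ/ (voiced uvular fricative), /ʎ/ (palatal lateral approximant), /ɥ/ (labial-palatal glide), /j/ (palatal glide), /ɡ/ (voiced velar stop) satisfy every feature; every other segment in the inventory fails at least one.

ɟ, ʁ, ʎ, ɥ, j, ɡ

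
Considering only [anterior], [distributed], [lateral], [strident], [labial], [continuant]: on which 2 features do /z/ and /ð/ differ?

[strident], [distributed]

The two segments share [+anterior], [−lateral], [−labial], [+continuant]. The only features from the list on which they differ: /z/ is [+strident] while /ð/ is [−strident]; /z/ is [−distributed] while /ð/ is [+distributed].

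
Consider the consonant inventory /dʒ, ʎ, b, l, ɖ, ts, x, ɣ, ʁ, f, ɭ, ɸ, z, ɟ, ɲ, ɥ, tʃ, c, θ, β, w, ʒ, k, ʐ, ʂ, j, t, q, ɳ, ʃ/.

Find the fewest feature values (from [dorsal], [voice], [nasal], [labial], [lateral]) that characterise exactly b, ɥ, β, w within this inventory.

The class [+voice], [+labial] has exactly /b, ɥ, β, w/ as its extension in this inventory. No smaller conjunction from the listed features achieves this: [+labial] alone would also admit /f, ɸ/; [+voice] alone would also admit /dʒ, ʎ, l, ɖ, …/; and checking the remaining single features turns up none with this extension.

[+voice, +labial]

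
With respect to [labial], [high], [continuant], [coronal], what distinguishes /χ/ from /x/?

[high]

/χ/ (voiceless uvular fricative) and /x/ (voiceless velar fricative) agree on [−labial], [+continuant], [−coronal]. They differ on [high] (/χ/ [−], /x/ [+]).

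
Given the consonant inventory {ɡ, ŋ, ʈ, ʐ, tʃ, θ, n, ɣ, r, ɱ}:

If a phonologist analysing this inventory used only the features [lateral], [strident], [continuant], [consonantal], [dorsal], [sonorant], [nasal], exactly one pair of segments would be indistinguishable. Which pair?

ɱ, n

On the given features, /ɱ/ and /n/ have an identical profile: [-lateral], [-strident], [-continuant], [+consonantal], [-dorsal], [+sonorant], [+nasal]. No other two segments in the inventory coincide on all 7 features. (They do differ in [labial] and [coronal], which are not among the given features.)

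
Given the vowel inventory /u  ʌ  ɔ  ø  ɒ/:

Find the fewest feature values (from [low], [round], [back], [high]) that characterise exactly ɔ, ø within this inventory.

[−high, −low, +round]

/ɔ, ø/ are all [−high], [−low], [+round], and no other segment in the inventory matches all three values. Dropping any one of them over-generates: [−low, +round] alone would also admit /u/; [−high, +round] alone would also admit /ɒ/; [−high, −low] alone would also admit /ʌ/. No other combination of two listed features picks out exactly this set either, so fewer than three features will not do.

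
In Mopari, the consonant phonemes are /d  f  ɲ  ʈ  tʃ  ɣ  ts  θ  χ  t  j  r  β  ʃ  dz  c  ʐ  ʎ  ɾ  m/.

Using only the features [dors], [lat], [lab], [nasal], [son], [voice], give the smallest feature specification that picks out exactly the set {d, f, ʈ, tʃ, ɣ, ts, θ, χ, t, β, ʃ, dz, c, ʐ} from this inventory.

The target set is precisely the extension of [−sonorant] in this inventory.

[−son]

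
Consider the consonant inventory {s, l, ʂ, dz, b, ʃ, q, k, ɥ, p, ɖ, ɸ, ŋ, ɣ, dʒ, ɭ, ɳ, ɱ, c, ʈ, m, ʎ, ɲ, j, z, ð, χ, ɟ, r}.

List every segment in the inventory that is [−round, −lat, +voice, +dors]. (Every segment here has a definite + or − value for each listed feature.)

Eliminate segments failing any feature: /s, ʂ, ʃ, q, k, p, ɸ, c, ʈ, χ/ are [−voice]; /l, ɭ, ʎ/ are [+lateral]; /dz, b, ɖ, dʒ, ɳ, ɱ, m, z, ð, r/ are [−dorsal]; /ɥ/ is [+round]. The remaining /ŋ, ɣ, ɲ, j, ɟ/ satisfy [−round], [−lateral], [+voice], [+dorsal].

ŋ, ɣ, ɲ, j, ɟ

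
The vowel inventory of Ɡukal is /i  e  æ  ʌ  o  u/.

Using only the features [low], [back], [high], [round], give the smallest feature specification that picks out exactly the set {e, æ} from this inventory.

/e, æ/ are all [-high], [-back], and no other segment in the inventory matches both values. Dropping any one of them over-generates: [-back] alone would also admit /i/; [-high] alone would also admit /ʌ, o/. No other single listed feature picks out exactly this set either, so fewer than two features will not do.

[-high, -back]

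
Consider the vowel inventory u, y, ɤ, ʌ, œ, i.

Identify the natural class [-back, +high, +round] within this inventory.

y

Checking each segment against [-back], [+high], [+round]: /y/ (high front rounded tense vowel) satisfies every feature; every other segment in the inventory fails at least one.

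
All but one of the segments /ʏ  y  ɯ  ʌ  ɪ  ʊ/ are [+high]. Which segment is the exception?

ʌ

/y, ʏ, ɯ, ɪ, ʊ/ are all [+high]; /ʌ/ (mid back unrounded lax vowel) is [−high].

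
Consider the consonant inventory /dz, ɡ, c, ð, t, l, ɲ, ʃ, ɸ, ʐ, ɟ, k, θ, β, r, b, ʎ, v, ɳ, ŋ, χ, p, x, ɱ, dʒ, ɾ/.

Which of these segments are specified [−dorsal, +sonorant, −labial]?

Checking each segment against [−dorsal], [+sonorant], [−labial]: /l/ (alveolar lateral approximant), /r/ (alveolar trill), /ɳ/ (retroflex nasal), /ɾ/ (alveolar tap) satisfy every feature; every other segment in the inventory fails at least one.

l, r, ɳ, ɾ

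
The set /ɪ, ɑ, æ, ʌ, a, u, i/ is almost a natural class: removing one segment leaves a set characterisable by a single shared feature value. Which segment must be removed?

/ɑ, æ, a, ɪ, i, ʌ/ are all [−round], but /u/ (high back rounded tense vowel) is [+round]. No other single segment can be removed to leave a set sharing one feature value that the removed segment lacks, so /u/ is the odd one out.

u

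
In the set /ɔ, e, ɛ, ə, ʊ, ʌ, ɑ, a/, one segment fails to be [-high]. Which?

/ɑ, ɔ, ʌ, a, e, ə, ɛ/ are all [-high]; /ʊ/ (high back rounded lax vowel) is [+high].

ʊ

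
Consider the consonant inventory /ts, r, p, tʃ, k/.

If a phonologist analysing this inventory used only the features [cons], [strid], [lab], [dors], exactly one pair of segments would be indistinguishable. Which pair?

Both /tʃ/ and /ts/ are [+consonantal], [+strident], [−labial], [−dorsal]. Since the list omits [anterior] and [distributed] — which do distinguish the voiceless postalveolar affricate from the voiceless alveolar affricate — this pair collapses; all other pairs remain distinct.

tʃ, ts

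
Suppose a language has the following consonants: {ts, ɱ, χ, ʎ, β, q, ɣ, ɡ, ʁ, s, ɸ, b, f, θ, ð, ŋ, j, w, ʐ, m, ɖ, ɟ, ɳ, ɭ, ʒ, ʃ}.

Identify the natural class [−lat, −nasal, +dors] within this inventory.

χ, q, ɣ, ɡ, ʁ, j, w, ɟ

Checking each segment against [−lateral], [−nasal], [+dorsal]: /χ/ (voiceless uvular fricative), /q/ (voiceless uvular stop), /ɣ/ (voiced velar fricative), /ɡ/ (voiced velar stop), /ʁ/ (voiced uvular fricative), /j/ (palatal glide), among others, satisfy every feature; every other segment in the inventory fails at least one.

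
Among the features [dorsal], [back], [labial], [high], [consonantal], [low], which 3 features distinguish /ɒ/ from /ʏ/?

/ɒ/ is the low back rounded vowel and /ʏ/ is the high front rounded lax vowel. Both are [+dorsal], [+labial], [−consonantal]. /ɒ/ is [−high] while /ʏ/ is [+high]; /ɒ/ is [+low] while /ʏ/ is [−low]; /ɒ/ is [+back] while /ʏ/ is [−back], so the distinguishing features are [high], [low], [back].

[high], [low], [back]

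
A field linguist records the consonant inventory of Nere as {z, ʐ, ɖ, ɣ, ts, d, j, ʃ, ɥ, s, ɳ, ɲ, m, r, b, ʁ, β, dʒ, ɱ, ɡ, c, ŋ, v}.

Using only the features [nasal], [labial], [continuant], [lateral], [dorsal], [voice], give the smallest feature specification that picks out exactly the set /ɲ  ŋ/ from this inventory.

The class [+nasal], [+dorsal] has exactly /ɲ, ŋ/ as its extension in this inventory. No smaller conjunction from the listed features achieves this: [+dorsal] alone would also admit /ɣ, j, ɥ, ʁ, …/; [+nasal] alone would also admit /ɳ, m, ɱ/; and checking the remaining single features turns up none with this extension.

[+nasal, +dorsal]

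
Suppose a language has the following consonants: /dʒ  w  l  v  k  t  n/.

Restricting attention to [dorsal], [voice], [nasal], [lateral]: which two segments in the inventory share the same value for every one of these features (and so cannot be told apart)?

v, dʒ

On the given features, /v/ and /dʒ/ have an identical profile: [-dorsal], [+voice], [-nasal], [-lateral]. No other two segments in the inventory coincide on all 4 features. (They do differ in [continuant], [labial] and [coronal], which are not among the given features.)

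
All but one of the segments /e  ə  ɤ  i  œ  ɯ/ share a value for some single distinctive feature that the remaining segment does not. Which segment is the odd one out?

The remaining segments after removing /œ/ share [−round]; /œ/ (mid front rounded lax vowel) is [+round]. For every other candidate removal, the leftover set fails to share any single feature value that the removed segment lacks.

œ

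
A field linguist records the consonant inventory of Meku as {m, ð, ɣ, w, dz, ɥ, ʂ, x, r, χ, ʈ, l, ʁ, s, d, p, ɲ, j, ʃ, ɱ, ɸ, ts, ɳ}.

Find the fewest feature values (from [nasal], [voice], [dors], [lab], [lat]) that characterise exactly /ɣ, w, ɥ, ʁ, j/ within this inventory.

Every target segment is [+voice], [−nasal], [+dorsal]; each remaining inventory member fails at least one of these. Each conjunct is needed — [−nasal, +dorsal] alone would also admit /x, χ/; [+voice, +dorsal] alone would also admit /ɲ/; [+voice, −nasal] alone would also admit /ð, dz, r, l, …/ — and no other combination of two listed features has exactly this extension, so three is the minimum.

[+voice, −nasal, +dors]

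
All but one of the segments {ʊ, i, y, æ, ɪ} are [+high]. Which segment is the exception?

æ

/ɪ, ʊ, i, y/ are all [+high]; /æ/ (low front unrounded vowel) is [−high].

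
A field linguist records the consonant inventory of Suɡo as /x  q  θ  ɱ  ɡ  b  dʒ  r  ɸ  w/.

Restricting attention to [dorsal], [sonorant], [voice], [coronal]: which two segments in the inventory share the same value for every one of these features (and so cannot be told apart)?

q, x

/q/ (voiceless uvular stop) and /x/ (voiceless velar fricative) are both [+dorsal], [-sonorant], [-voice], [-coronal], so none of the listed features separates them. (They do differ in [continuant] and [high], which are not among the given features.) Every other pair in the inventory differs on at least one listed feature.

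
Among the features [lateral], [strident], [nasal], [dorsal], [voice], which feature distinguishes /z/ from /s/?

[voice]

/z/ is the voiced alveolar fricative and /s/ is the voiceless alveolar fricative. Both are [-lateral], [+strident], [-nasal], [-dorsal]. /z/ is [+voice] while /s/ is [-voice], so the distinguishing feature is [voice].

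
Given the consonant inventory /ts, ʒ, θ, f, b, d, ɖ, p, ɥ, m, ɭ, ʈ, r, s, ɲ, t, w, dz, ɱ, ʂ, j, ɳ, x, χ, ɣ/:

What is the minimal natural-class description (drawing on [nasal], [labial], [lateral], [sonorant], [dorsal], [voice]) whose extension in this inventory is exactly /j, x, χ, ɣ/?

/j, x, χ, ɣ/ are all [-nasal], [-labial], [+dorsal], and no other segment in the inventory matches all three values. Dropping any one of them over-generates: [-labial, +dorsal] alone would also admit /ɲ/; [-nasal, +dorsal] alone would also admit /ɥ, w/; [-nasal, -labial] alone would also admit /ts, ʒ, θ, d, …/. No other combination of two listed features picks out exactly this set either, so fewer than three features will not do.

[-nasal, -labial, +dorsal]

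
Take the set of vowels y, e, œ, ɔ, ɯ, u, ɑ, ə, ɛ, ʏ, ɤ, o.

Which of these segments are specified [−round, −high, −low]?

e, ə, ɛ, ɤ

Eliminate segments failing any feature: /y, œ, ɔ, u, ʏ, o/ are [+round]; /ɯ/ is [+high]; /ɑ/ is [+low]. The remaining /e, ə, ɛ, ɤ/ satisfy [−round], [−high], [−low].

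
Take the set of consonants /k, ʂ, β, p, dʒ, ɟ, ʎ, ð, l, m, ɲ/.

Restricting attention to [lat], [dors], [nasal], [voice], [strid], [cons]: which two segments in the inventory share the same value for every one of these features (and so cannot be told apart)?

ð, β

/ð/ (voiced dental fricative) and /β/ (voiced bilabial fricative) are both [-lateral], [-dorsal], [-nasal], [+voice], [-strident], [+consonantal], so none of the listed features separates them. (They do differ in [labial] and [coronal], which are not among the given features.) Every other pair in the inventory differs on at least one listed feature.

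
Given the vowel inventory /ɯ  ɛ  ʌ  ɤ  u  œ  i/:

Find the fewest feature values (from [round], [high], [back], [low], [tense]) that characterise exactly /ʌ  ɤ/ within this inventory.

[-high, +back]

Every target segment is [-high], [+back]; each remaining inventory member fails at least one of these. Each conjunct is needed — [+back] alone would also admit /ɯ, u/; [-high] alone would also admit /ɛ, œ/ — and no other single listed feature has exactly this extension, so two is the minimum.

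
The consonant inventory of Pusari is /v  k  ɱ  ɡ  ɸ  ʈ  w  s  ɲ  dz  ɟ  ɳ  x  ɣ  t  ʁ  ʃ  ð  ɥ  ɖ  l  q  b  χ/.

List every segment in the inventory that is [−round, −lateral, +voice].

v, ɱ, ɡ, ɲ, dz, ɟ, ɳ, ɣ, ʁ, ð, ɖ, b

Eliminate segments failing any feature: /k, ɸ, ʈ, s, x, t, ʃ, q, χ/ are [−voice]; /w, ɥ/ are [+round]; /l/ is [+lateral]. The remaining /v, ɱ, ɡ, ɲ, dz, ɟ, ɳ, ɣ, ʁ, ð, ɖ, b/ satisfy [−round], [−lateral], [+voice].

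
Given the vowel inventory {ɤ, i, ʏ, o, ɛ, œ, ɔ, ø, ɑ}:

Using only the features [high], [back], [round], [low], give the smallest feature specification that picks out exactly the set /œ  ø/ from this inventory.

/œ, ø/ are all [−high], [−back], [+round], and no other segment in the inventory matches all three values. Dropping any one of them over-generates: [−back, +round] alone would also admit /ʏ/; [−high, +round] alone would also admit /o, ɔ/; [−high, −back] alone would also admit /ɛ/. No other combination of two listed features picks out exactly this set either, so fewer than three features will not do.

[−high, −back, +round]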